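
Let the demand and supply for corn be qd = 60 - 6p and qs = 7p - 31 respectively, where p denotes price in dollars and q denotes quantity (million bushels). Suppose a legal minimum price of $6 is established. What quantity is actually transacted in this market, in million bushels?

18

Setting quantity demanded equal to quantity supplied, 60 - 6p = 7p - 31, gives p* = 7 and q* = 18.
Since 6 is below p* = 7, the floor does not bind and the free-market outcome prevails.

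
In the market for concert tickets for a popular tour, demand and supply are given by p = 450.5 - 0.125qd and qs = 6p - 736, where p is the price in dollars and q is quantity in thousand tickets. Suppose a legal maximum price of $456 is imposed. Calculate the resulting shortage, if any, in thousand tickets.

Rearranging demand gives qd = 3604 - 8p. Equilibrium: 3604 - 8p = 6p - 736, so 4340 = 14p and p* = 310, q* = 1124.
The ceiling of 456 is above the equilibrium price 310, so it is not binding; the market clears at p* = 310, q* = 1124.
Since the control does not bind, there is no shortage.

0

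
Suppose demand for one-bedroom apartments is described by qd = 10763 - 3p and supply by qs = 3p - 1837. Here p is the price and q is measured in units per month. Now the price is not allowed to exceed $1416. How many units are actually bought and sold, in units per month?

In a free market, 10763 - 3p = 3p - 1837 gives the equilibrium p* = 2100, q* = 4463.
The ceiling of 1416 is below the equilibrium price 2100, so it binds.
At p = 1416: qd = 10763 - 3·1416 = 6515 and qs = 3·1416 - 1837 = 2411.
The quantity actually transacted is the short side, supply: 2411.

2411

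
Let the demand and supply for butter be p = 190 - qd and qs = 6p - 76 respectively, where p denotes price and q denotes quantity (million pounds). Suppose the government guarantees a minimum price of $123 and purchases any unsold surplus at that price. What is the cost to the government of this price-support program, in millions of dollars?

73185

Rearranging demand gives qd = 190 - p. In a free market, 190 - p = 6p - 76 gives the equilibrium p* = 38, q* = 152.
The floor of 123 is above the equilibrium price 38, so it binds.
At p = 123: qd = 190 - 123 = 67 and qs = 6·123 - 76 = 662.
Surplus = qs - qd = 595.
Government expenditure = surplus × support price = 595 × 123 = 73185.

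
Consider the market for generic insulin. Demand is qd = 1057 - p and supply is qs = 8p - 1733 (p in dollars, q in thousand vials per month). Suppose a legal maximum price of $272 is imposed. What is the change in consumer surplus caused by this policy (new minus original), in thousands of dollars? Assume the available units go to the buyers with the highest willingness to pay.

-29374

Equilibrium: 1057 - p = 8p - 1733, so 2790 = 9p and p* = 310, q* = 747.
Since 272 < 310, the ceiling is binding.
At p = 272: qd = 1057 - 272 = 785 and qs = 8·272 - 1733 = 443.
Consumer surplus without the control is ½ · (1057 - 310) · 747 = 279004.5.
With the ceiling, 443 units are sold at 272 (assume they go to the highest-value buyers). The demand price at q = 443 is 614, so CS = ½ · [(1057 - 272) + (614 - 272)] · 443 = 249630.5.
Change in consumer surplus = 249630.5 - 279004.5 = -29374.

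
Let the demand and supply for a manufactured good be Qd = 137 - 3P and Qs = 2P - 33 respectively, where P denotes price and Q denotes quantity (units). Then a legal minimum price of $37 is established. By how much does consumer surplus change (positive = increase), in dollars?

Without the control the market clears where 137 - 3P = 2P - 33, i.e. P* = 34 and Q* = 35.
Since 37 > 34, the floor is binding.
At P = 37: Qd = 137 - 3·37 = 26 and Qs = 2·37 - 33 = 41.
Consumer surplus without the control is ½ · (137/3 - 34) · 35 = 1225/6.
With the floor, consumers buy 26 units at 37, so CS = ½ · (137/3 - 37) · 26 = 338/3.
Change in consumer surplus = 338/3 - 1225/6 = -91.5.

-91.5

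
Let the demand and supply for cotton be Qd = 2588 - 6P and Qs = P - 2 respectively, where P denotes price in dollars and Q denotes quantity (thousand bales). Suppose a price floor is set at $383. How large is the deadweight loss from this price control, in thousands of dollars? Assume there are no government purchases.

In a free market, 2588 - 6P = P - 2 gives the equilibrium P* = 370, Q* = 368.
Since 383 > 370, the floor is binding.
At P = 383: Qd = 2588 - 6·383 = 290 and Qs = 383 - 2 = 381.
Quantity traded falls to 290. At Q = 290 the demand price is (2588 - 290)/6 = 383 and the supply price is 2 + 290 = 292.
Deadweight loss = ½ · (383 - 292) · (368 - 290) = ½ · 91 · 78 = 3549.

3549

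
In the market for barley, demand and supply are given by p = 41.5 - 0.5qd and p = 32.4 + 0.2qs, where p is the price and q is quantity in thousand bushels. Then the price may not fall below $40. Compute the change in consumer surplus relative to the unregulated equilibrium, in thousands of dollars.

Rearranging demand gives qd = 83 - 2p; rearranging supply gives qs = 5p - 162. Without the control the market clears where 83 - 2p = 5p - 162, i.e. p* = 35 and q* = 13.
Since 40 > 35, the floor is binding.
At p = 40: qd = 83 - 2·40 = 3 and qs = 5·40 - 162 = 38.
Consumer surplus without the control is ½ · (41.5 - 35) · 13 = 42.25.
With the floor, consumers buy 3 units at 40, so CS = ½ · (41.5 - 40) · 3 = 2.25.
Change in consumer surplus = 2.25 - 42.25 = -40.

-40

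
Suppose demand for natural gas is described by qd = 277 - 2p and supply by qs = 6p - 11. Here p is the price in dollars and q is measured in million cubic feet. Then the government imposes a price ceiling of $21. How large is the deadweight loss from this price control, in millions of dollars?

2700

In a free market, 277 - 2p = 6p - 11 gives the equilibrium p* = 36, q* = 205.
The ceiling of 21 is below the equilibrium price 36, so it binds.
At p = 21: qd = 277 - 2·21 = 235 and qs = 6·21 - 11 = 115.
Quantity traded falls to 115. At q = 115 the demand price is (277 - 115)/2 = 81 and the supply price is (11 + 115)/6 = 21.
Deadweight loss = ½ · (81 - 21) · (205 - 115) = ½ · 60 · 90 = 2700.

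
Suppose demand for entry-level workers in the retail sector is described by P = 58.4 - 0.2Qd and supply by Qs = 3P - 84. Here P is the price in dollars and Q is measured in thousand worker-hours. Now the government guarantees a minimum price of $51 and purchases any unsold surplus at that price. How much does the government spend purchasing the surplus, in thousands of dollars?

Rearranging demand gives Qd = 292 - 5P. Without the control the market clears where 292 - 5P = 3P - 84, i.e. P* = 47 and Q* = 57.
Since 51 > 47, the floor is binding.
At P = 51: Qd = 292 - 5·51 = 37 and Qs = 3·51 - 84 = 69.
Surplus = Qs - Qd = 32.
Government expenditure = surplus × support price = 32 × 51 = 1632.

1632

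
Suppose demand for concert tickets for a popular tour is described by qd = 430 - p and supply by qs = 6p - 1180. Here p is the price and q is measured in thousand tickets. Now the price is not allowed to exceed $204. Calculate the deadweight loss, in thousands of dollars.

Without the control the market clears where 430 - p = 6p - 1180, i.e. p* = 230 and q* = 200.
The ceiling of 204 is below the equilibrium price 230, so it binds.
At p = 204: qd = 430 - 204 = 226 and qs = 6·204 - 1180 = 44.
Quantity traded falls to 44. At q = 44 the demand price is 430 - 44 = 386 and the supply price is (1180 + 44)/6 = 204.
Deadweight loss = ½ · (386 - 204) · (200 - 44) = ½ · 182 · 156 = 14196.

14196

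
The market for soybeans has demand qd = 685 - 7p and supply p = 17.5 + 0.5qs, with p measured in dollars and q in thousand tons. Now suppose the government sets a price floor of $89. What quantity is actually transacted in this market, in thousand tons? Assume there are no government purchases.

Rearranging supply gives qs = 2p - 35. Equilibrium: 685 - 7p = 2p - 35, so 720 = 9p and p* = 80, q* = 125.
Because the floor (89) lies above the market-clearing price, it is binding.
At p = 89: qd = 685 - 7·89 = 62 and qs = 2·89 - 35 = 143.
The quantity actually transacted is the short side, demand: 62.

62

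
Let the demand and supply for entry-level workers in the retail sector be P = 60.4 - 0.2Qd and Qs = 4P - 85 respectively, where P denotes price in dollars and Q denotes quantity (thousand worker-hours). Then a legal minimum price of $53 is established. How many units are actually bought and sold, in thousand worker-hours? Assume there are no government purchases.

37

Rearranging demand gives Qd = 302 - 5P. In a free market, 302 - 5P = 4P - 85 gives the equilibrium P* = 43, Q* = 87.
The floor of 53 is above the equilibrium price 43, so it binds.
At P = 53: Qd = 302 - 5·53 = 37 and Qs = 4·53 - 85 = 127.
The quantity actually transacted is the short side, demand: 37.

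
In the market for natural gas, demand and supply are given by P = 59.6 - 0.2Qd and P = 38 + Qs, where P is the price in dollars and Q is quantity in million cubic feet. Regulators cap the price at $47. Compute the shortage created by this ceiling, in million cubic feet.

54

Rearranging demand gives Qd = 298 - 5P; rearranging supply gives Qs = P - 38. Without the control the market clears where 298 - 5P = P - 38, i.e. P* = 56 and Q* = 18.
The ceiling of 47 is below the equilibrium price 56, so it binds.
At P = 47: Qd = 298 - 5·47 = 63 and Qs = 47 - 38 = 9.
Shortage = Qd - Qs = 63 - 9 = 54.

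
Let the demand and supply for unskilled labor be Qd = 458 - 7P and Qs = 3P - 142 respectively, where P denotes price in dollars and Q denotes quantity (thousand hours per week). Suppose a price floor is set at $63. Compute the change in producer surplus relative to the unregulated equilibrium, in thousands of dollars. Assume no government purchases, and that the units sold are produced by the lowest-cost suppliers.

Without the control the market clears where 458 - 7P = 3P - 142, i.e. P* = 60 and Q* = 38.
The floor of 63 is above the equilibrium price 60, so it binds.
At P = 63: Qd = 458 - 7·63 = 17 and Qs = 3·63 - 142 = 47.
Producer surplus without the control is ½ · (60 - 142/3) · 38 = 722/3.
With the floor, 17 units are sold at 63. The supply price at Q = 17 is 53, so PS = ½ · [(63 - 142/3) + (63 - 53)] · 17 = 1309/6.
Change in producer surplus = 1309/6 - 722/3 = -22.5.

-22.5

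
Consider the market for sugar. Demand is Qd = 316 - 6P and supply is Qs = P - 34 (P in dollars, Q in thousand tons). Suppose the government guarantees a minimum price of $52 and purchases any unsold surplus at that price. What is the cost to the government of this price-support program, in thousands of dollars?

Setting quantity demanded equal to quantity supplied, 316 - 6P = P - 34, gives P* = 50 and Q* = 16.
Since 52 > 50, the floor is binding.
At P = 52: Qd = 316 - 6·52 = 4 and Qs = 52 - 34 = 18.
Surplus = Qs - Qd = 14.
Government expenditure = surplus × support price = 14 × 52 = 728.

728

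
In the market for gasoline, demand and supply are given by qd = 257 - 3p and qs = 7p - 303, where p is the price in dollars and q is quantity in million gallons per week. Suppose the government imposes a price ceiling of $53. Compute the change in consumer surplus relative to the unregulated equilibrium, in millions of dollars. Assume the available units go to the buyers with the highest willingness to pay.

In a free market, 257 - 3p = 7p - 303 gives the equilibrium p* = 56, q* = 89.
Since 53 < 56, the ceiling is binding.
At p = 53: qd = 257 - 3·53 = 98 and qs = 7·53 - 303 = 68.
Consumer surplus without the control is ½ · (257/3 - 56) · 89 = 7921/6.
With the ceiling, 68 units are sold at 53 (assume they go to the highest-value buyers). The demand price at q = 68 is 63, so CS = ½ · [(257/3 - 53) + (63 - 53)] · 68 = 4352/3.
Change in consumer surplus = 4352/3 - 7921/6 = 130.5.

130.5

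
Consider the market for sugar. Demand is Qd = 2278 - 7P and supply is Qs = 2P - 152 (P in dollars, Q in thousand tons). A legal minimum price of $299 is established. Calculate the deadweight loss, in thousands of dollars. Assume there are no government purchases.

In a free market, 2278 - 7P = 2P - 152 gives the equilibrium P* = 270, Q* = 388.
The floor of 299 is above the equilibrium price 270, so it binds.
At P = 299: Qd = 2278 - 7·299 = 185 and Qs = 2·299 - 152 = 446.
Quantity traded falls to 185. At Q = 185 the demand price is (2278 - 185)/7 = 299 and the supply price is (152 + 185)/2 = 168.5.
Deadweight loss = ½ · (299 - 168.5) · (388 - 185) = ½ · 130.5 · 203 = 13245.75.

13245.75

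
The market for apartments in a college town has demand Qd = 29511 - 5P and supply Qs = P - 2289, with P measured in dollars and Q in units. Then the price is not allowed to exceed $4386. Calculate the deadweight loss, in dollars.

In a free market, 29511 - 5P = P - 2289 gives the equilibrium P* = 5300, Q* = 3011.
Because the ceiling (4386) lies below the market-clearing price, it is binding.
At P = 4386: Qd = 29511 - 5·4386 = 7581 and Qs = 4386 - 2289 = 2097.
Quantity traded falls to 2097. At Q = 2097 the demand price is (29511 - 2097)/5 = 5482.8 and the supply price is 2289 + 2097 = 4386.
Deadweight loss = ½ · (5482.8 - 4386) · (3011 - 2097) = ½ · 1096.8 · 914 = 501237.6.

501237.6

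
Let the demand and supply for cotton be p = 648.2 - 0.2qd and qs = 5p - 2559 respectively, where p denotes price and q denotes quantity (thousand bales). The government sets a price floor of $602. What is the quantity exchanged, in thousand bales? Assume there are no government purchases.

231

Rearranging demand gives qd = 3241 - 5p. In a free market, 3241 - 5p = 5p - 2559 gives the equilibrium p* = 580, q* = 341.
Since 602 > 580, the floor is binding.
At p = 602: qd = 3241 - 5·602 = 231 and qs = 5·602 - 2559 = 451.
The quantity actually transacted is the short side, demand: 231.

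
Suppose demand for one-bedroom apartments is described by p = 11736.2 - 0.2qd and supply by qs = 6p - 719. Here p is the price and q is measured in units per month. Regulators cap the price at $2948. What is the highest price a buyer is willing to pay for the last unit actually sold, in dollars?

Rearranging demand gives qd = 58681 - 5p. Setting quantity demanded equal to quantity supplied, 58681 - 5p = 6p - 719, gives p* = 5400 and q* = 31681.
Because the ceiling (2948) lies below the market-clearing price, it is binding.
At p = 2948: qd = 58681 - 5·2948 = 43941 and qs = 6·2948 - 719 = 16969.
Only 16969 units reach the market. On the demand curve, the marginal buyer's willingness to pay at q = 16969 is (58681 - 16969)/5 = 8342.4.

8342.4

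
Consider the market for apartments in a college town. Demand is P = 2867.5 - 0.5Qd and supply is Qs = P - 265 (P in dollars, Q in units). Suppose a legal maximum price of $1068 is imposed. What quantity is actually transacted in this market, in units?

Rearranging demand gives Qd = 5735 - 2P. Setting quantity demanded equal to quantity supplied, 5735 - 2P = P - 265, gives P* = 2000 and Q* = 1735.
The ceiling of 1068 is below the equilibrium price 2000, so it binds.
At P = 1068: Qd = 5735 - 2·1068 = 3599 and Qs = 1068 - 265 = 803.
The quantity actually transacted is the short side, supply: 803.

803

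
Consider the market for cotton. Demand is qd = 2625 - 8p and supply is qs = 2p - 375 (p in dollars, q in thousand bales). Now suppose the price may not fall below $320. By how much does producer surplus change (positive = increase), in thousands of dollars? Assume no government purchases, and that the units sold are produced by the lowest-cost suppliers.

In a free market, 2625 - 8p = 2p - 375 gives the equilibrium p* = 300, q* = 225.
The floor of 320 is above the equilibrium price 300, so it binds.
At p = 320: qd = 2625 - 8·320 = 65 and qs = 2·320 - 375 = 265.
Producer surplus without the control is ½ · (300 - 187.5) · 225 = 12656.25.
With the floor, 65 units are sold at 320. The supply price at q = 65 is 220, so PS = ½ · [(320 - 187.5) + (320 - 220)] · 65 = 7556.25.
Change in producer surplus = 7556.25 - 12656.25 = -5100.

-5100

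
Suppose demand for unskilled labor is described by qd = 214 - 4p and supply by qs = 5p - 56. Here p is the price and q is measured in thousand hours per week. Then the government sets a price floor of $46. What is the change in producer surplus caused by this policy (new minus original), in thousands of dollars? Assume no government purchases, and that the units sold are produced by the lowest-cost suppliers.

70.4

Without the control the market clears where 214 - 4p = 5p - 56, i.e. p* = 30 and q* = 94.
The floor of 46 is above the equilibrium price 30, so it binds.
At p = 46: qd = 214 - 4·46 = 30 and qs = 5·46 - 56 = 174.
Producer surplus without the control is ½ · (30 - 11.2) · 94 = 883.6.
With the floor, 30 units are sold at 46. The supply price at q = 30 is 17.2, so PS = ½ · [(46 - 11.2) + (46 - 17.2)] · 30 = 954.
Change in producer surplus = 954 - 883.6 = 70.4.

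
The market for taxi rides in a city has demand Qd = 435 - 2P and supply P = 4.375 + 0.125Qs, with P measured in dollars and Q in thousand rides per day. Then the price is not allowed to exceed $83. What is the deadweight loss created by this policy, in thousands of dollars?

0

Rearranging supply gives Qs = 8P - 35. Equilibrium: 435 - 2P = 8P - 35, so 470 = 10P and P* = 47, Q* = 341.
The ceiling of 83 is above the equilibrium price 47, so it is not binding; the market clears at P* = 47, Q* = 341.
Since the control does not bind, no trades are prevented and deadweight loss is zero.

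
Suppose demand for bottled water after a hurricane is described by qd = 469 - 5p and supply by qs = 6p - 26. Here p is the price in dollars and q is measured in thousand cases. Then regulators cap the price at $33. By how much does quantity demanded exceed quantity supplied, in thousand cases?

132

Equilibrium: 469 - 5p = 6p - 26, so 495 = 11p and p* = 45, q* = 244.
Since 33 < 45, the ceiling is binding.
At p = 33: qd = 469 - 5·33 = 304 and qs = 6·33 - 26 = 172.
Shortage = qd - qs = 304 - 172 = 132.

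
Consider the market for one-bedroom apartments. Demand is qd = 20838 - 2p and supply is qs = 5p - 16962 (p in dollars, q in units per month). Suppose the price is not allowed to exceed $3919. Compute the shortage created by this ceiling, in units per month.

Without the control the market clears where 20838 - 2p = 5p - 16962, i.e. p* = 5400 and q* = 10038.
The ceiling of 3919 is below the equilibrium price 5400, so it binds.
At p = 3919: qd = 20838 - 2·3919 = 13000 and qs = 5·3919 - 16962 = 2633.
Shortage = qd - qs = 13000 - 2633 = 10367.

10367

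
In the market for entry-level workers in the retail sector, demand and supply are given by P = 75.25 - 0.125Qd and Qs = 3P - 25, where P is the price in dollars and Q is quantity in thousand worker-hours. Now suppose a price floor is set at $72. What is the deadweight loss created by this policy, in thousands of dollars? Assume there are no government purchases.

Rearranging demand gives Qd = 602 - 8P. Equilibrium: 602 - 8P = 3P - 25, so 627 = 11P and P* = 57, Q* = 146.
The floor of 72 is above the equilibrium price 57, so it binds.
At P = 72: Qd = 602 - 8·72 = 26 and Qs = 3·72 - 25 = 191.
Quantity traded falls to 26. At Q = 26 the demand price is (602 - 26)/8 = 72 and the supply price is (25 + 26)/3 = 17.
Deadweight loss = ½ · (72 - 17) · (146 - 26) = ½ · 55 · 120 = 3300.

3300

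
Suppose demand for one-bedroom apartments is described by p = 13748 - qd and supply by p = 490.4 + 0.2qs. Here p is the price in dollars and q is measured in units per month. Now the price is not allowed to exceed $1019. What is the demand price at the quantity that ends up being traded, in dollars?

Rearranging demand gives qd = 13748 - p; rearranging supply gives qs = 5p - 2452. Without the control the market clears where 13748 - p = 5p - 2452, i.e. p* = 2700 and q* = 11048.
Since 1019 < 2700, the ceiling is binding.
At p = 1019: qd = 13748 - 1019 = 12729 and qs = 5·1019 - 2452 = 2643.
Only 2643 units reach the market. On the demand curve, the marginal buyer's willingness to pay at q = 2643 is (13748 - 2643) = 11105.

11105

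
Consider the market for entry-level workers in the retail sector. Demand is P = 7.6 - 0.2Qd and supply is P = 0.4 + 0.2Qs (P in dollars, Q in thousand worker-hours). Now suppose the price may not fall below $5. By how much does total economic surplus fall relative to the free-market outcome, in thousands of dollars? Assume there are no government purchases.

5

Rearranging demand gives Qd = 38 - 5P; rearranging supply gives Qs = 5P - 2. Setting quantity demanded equal to quantity supplied, 38 - 5P = 5P - 2, gives P* = 4 and Q* = 18.
The floor of 5 is above the equilibrium price 4, so it binds.
At P = 5: Qd = 38 - 5·5 = 13 and Qs = 5·5 - 2 = 23.
Quantity traded falls to 13. At Q = 13 the demand price is (38 - 13)/5 = 5 and the supply price is (2 + 13)/5 = 3.
Deadweight loss = ½ · (5 - 3) · (18 - 13) = ½ · 2 · 5 = 5.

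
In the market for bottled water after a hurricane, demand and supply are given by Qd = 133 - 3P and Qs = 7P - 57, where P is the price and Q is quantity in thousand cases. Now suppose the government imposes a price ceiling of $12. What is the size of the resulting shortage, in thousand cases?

Equilibrium: 133 - 3P = 7P - 57, so 190 = 10P and P* = 19, Q* = 76.
Because the ceiling (12) lies below the market-clearing price, it is binding.
At P = 12: Qd = 133 - 3·12 = 97 and Qs = 7·12 - 57 = 27.
Shortage = Qd - Qs = 97 - 27 = 70.

70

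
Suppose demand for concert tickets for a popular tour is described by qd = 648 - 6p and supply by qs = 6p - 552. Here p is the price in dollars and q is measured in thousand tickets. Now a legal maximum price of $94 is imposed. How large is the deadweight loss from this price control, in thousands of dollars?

216

Equilibrium: 648 - 6p = 6p - 552, so 1200 = 12p and p* = 100, q* = 48.
Because the ceiling (94) lies below the market-clearing price, it is binding.
At p = 94: qd = 648 - 6·94 = 84 and qs = 6·94 - 552 = 12.
Quantity traded falls to 12. At q = 12 the demand price is (648 - 12)/6 = 106 and the supply price is (552 + 12)/6 = 94.
Deadweight loss = ½ · (106 - 94) · (48 - 12) = ½ · 12 · 36 = 216.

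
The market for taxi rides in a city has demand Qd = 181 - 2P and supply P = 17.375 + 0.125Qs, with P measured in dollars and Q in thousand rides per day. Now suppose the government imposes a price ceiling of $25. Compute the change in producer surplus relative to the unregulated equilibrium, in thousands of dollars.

Rearranging supply gives Qs = 8P - 139. Without the control the market clears where 181 - 2P = 8P - 139, i.e. P* = 32 and Q* = 117.
Since 25 < 32, the ceiling is binding.
At P = 25: Qd = 181 - 2·25 = 131 and Qs = 8·25 - 139 = 61.
Producer surplus without the control is ½ · (32 - 17.375) · 117 = 855.5625.
With the ceiling, producers sell 61 units at 25, so PS = ½ · (25 - 17.375) · 61 = 232.5625.
Change in producer surplus = 232.5625 - 855.5625 = -623.

-623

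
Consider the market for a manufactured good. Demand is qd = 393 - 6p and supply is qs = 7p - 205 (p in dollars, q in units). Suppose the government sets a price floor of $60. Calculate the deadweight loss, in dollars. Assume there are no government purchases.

Setting quantity demanded equal to quantity supplied, 393 - 6p = 7p - 205, gives p* = 46 and q* = 117.
The floor of 60 is above the equilibrium price 46, so it binds.
At p = 60: qd = 393 - 6·60 = 33 and qs = 7·60 - 205 = 215.
Quantity traded falls to 33. At q = 33 the demand price is (393 - 33)/6 = 60 and the supply price is (205 + 33)/7 = 34.
Deadweight loss = ½ · (60 - 34) · (117 - 33) = ½ · 26 · 84 = 1092.

1092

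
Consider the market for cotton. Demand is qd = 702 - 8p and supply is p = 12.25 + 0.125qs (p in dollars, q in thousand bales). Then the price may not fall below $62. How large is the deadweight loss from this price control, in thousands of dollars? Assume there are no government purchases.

1152

Rearranging supply gives qs = 8p - 98. Without the control the market clears where 702 - 8p = 8p - 98, i.e. p* = 50 and q* = 302.
Since 62 > 50, the floor is binding.
At p = 62: qd = 702 - 8·62 = 206 and qs = 8·62 - 98 = 398.
Quantity traded falls to 206. At q = 206 the demand price is (702 - 206)/8 = 62 and the supply price is (98 + 206)/8 = 38.
Deadweight loss = ½ · (62 - 38) · (302 - 206) = ½ · 24 · 96 = 1152.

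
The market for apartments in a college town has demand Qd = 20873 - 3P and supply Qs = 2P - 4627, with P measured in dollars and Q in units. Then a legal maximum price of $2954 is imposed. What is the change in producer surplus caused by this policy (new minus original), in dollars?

-7354342

Without the control the market clears where 20873 - 3P = 2P - 4627, i.e. P* = 5100 and Q* = 5573.
Because the ceiling (2954) lies below the market-clearing price, it is binding.
At P = 2954: Qd = 20873 - 3·2954 = 12011 and Qs = 2·2954 - 4627 = 1281.
Producer surplus without the control is ½ · (5100 - 2313.5) · 5573 = 7764582.25.
With the ceiling, producers sell 1281 units at 2954, so PS = ½ · (2954 - 2313.5) · 1281 = 410240.25.
Change in producer surplus = 410240.25 - 7764582.25 = -7354342.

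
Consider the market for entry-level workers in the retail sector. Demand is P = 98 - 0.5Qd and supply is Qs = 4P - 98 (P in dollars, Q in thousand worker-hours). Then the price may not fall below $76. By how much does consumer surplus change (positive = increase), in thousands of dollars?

Rearranging demand gives Qd = 196 - 2P. Setting quantity demanded equal to quantity supplied, 196 - 2P = 4P - 98, gives P* = 49 and Q* = 98.
Because the floor (76) lies above the market-clearing price, it is binding.
At P = 76: Qd = 196 - 2·76 = 44 and Qs = 4·76 - 98 = 206.
Consumer surplus without the control is ½ · (98 - 49) · 98 = 2401.
With the floor, consumers buy 44 units at 76, so CS = ½ · (98 - 76) · 44 = 484.
Change in consumer surplus = 484 - 2401 = -1917.

-1917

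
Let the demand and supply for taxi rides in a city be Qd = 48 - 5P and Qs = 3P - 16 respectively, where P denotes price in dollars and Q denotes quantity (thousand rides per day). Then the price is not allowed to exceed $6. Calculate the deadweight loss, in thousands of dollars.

9.6

In a free market, 48 - 5P = 3P - 16 gives the equilibrium P* = 8, Q* = 8.
The ceiling of 6 is below the equilibrium price 8, so it binds.
At P = 6: Qd = 48 - 5·6 = 18 and Qs = 3·6 - 16 = 2.
Quantity traded falls to 2. At Q = 2 the demand price is (48 - 2)/5 = 9.2 and the supply price is (16 + 2)/3 = 6.
Deadweight loss = ½ · (9.2 - 6) · (8 - 2) = ½ · 3.2 · 6 = 9.6.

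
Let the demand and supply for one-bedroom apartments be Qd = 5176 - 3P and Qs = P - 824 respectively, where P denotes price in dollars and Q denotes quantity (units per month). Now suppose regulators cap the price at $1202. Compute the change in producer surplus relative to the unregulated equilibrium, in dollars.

-157046

Without the control the market clears where 5176 - 3P = P - 824, i.e. P* = 1500 and Q* = 676.
The ceiling of 1202 is below the equilibrium price 1500, so it binds.
At P = 1202: Qd = 5176 - 3·1202 = 1570 and Qs = 1202 - 824 = 378.
Producer surplus without the control is ½ · (1500 - 824) · 676 = 228488.
With the ceiling, producers sell 378 units at 1202, so PS = ½ · (1202 - 824) · 378 = 71442.
Change in producer surplus = 71442 - 228488 = -157046.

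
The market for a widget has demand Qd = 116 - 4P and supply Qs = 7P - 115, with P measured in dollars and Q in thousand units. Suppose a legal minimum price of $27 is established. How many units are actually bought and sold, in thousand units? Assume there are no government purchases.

Equilibrium: 116 - 4P = 7P - 115, so 231 = 11P and P* = 21, Q* = 32.
Because the floor (27) lies above the market-clearing price, it is binding.
At P = 27: Qd = 116 - 4·27 = 8 and Qs = 7·27 - 115 = 74.
The quantity actually transacted is the short side, demand: 8.

8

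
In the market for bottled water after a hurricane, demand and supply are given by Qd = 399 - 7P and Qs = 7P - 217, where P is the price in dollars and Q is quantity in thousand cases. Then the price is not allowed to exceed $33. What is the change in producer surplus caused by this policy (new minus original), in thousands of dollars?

-577.5

Without the control the market clears where 399 - 7P = 7P - 217, i.e. P* = 44 and Q* = 91.
The ceiling of 33 is below the equilibrium price 44, so it binds.
At P = 33: Qd = 399 - 7·33 = 168 and Qs = 7·33 - 217 = 14.
Producer surplus without the control is ½ · (44 - 31) · 91 = 591.5.
With the ceiling, producers sell 14 units at 33, so PS = ½ · (33 - 31) · 14 = 14.
Change in producer surplus = 14 - 591.5 = -577.5.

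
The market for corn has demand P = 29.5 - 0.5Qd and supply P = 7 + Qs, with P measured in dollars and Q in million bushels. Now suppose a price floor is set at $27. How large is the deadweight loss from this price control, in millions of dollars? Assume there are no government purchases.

Rearranging demand gives Qd = 59 - 2P; rearranging supply gives Qs = P - 7. Equilibrium: 59 - 2P = P - 7, so 66 = 3P and P* = 22, Q* = 15.
Since 27 > 22, the floor is binding.
At P = 27: Qd = 59 - 2·27 = 5 and Qs = 27 - 7 = 20.
Quantity traded falls to 5. At Q = 5 the demand price is (59 - 5)/2 = 27 and the supply price is 7 + 5 = 12.
Deadweight loss = ½ · (27 - 12) · (15 - 5) = ½ · 15 · 10 = 75.

75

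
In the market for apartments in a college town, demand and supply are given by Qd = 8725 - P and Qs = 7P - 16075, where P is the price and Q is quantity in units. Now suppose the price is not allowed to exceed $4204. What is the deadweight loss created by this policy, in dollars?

Equilibrium: 8725 - P = 7P - 16075, so 24800 = 8P and P* = 3100, Q* = 5625.
The ceiling of 4204 is above the equilibrium price 3100, so it is not binding; the market clears at P* = 3100, Q* = 5625.
Since the control does not bind, no trades are prevented and deadweight loss is zero.

0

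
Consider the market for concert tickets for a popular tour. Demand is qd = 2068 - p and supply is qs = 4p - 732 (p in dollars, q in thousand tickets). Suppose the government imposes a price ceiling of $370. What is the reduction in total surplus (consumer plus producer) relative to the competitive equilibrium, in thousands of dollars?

361000

Without the control the market clears where 2068 - p = 4p - 732, i.e. p* = 560 and q* = 1508.
Because the ceiling (370) lies below the market-clearing price, it is binding.
At p = 370: qd = 2068 - 370 = 1698 and qs = 4·370 - 732 = 748.
Quantity traded falls to 748. At q = 748 the demand price is 2068 - 748 = 1320 and the supply price is (732 + 748)/4 = 370.
Deadweight loss = ½ · (1320 - 370) · (1508 - 748) = ½ · 950 · 760 = 361000.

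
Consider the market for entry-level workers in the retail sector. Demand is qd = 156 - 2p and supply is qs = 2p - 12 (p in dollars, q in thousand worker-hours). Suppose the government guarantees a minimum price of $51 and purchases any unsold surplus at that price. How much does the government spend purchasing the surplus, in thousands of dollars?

1836

Equilibrium: 156 - 2p = 2p - 12, so 168 = 4p and p* = 42, q* = 72.
The floor of 51 is above the equilibrium price 42, so it binds.
At p = 51: qd = 156 - 2·51 = 54 and qs = 2·51 - 12 = 90.
Surplus = qs - qd = 36.
Government expenditure = surplus × support price = 36 × 51 = 1836.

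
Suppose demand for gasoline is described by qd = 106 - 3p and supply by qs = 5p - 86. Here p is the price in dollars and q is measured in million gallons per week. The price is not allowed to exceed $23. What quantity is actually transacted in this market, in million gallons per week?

29

Without the control the market clears where 106 - 3p = 5p - 86, i.e. p* = 24 and q* = 34.
Because the ceiling (23) lies below the market-clearing price, it is binding.
At p = 23: qd = 106 - 3·23 = 37 and qs = 5·23 - 86 = 29.
The quantity actually transacted is the short side, supply: 29.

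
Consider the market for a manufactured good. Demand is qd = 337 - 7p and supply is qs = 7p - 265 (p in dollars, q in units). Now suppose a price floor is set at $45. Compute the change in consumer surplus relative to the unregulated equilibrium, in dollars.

-58

Equilibrium: 337 - 7p = 7p - 265, so 602 = 14p and p* = 43, q* = 36.
Because the floor (45) lies above the market-clearing price, it is binding.
At p = 45: qd = 337 - 7·45 = 22 and qs = 7·45 - 265 = 50.
Consumer surplus without the control is ½ · (337/7 - 43) · 36 = 648/7.
With the floor, consumers buy 22 units at 45, so CS = ½ · (337/7 - 45) · 22 = 242/7.
Change in consumer surplus = 242/7 - 648/7 = -58.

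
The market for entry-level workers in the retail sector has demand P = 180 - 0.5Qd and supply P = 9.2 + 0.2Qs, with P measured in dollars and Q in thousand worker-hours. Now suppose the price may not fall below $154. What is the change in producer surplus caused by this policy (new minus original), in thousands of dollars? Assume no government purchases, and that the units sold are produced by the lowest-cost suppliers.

Rearranging demand gives Qd = 360 - 2P; rearranging supply gives Qs = 5P - 46. Without the control the market clears where 360 - 2P = 5P - 46, i.e. P* = 58 and Q* = 244.
The floor of 154 is above the equilibrium price 58, so it binds.
At P = 154: Qd = 360 - 2·154 = 52 and Qs = 5·154 - 46 = 724.
Producer surplus without the control is ½ · (58 - 9.2) · 244 = 5953.6.
With the floor, 52 units are sold at 154. The supply price at Q = 52 is 19.6, so PS = ½ · [(154 - 9.2) + (154 - 19.6)] · 52 = 7259.2.
Change in producer surplus = 7259.2 - 5953.6 = 1305.6.

1305.6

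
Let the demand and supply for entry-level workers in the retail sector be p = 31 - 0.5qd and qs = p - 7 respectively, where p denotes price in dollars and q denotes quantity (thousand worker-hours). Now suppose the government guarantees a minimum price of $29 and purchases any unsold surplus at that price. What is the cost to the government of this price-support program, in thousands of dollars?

522

Rearranging demand gives qd = 62 - 2p. Without the control the market clears where 62 - 2p = p - 7, i.e. p* = 23 and q* = 16.
Since 29 > 23, the floor is binding.
At p = 29: qd = 62 - 2·29 = 4 and qs = 29 - 7 = 22.
Surplus = qs - qd = 18.
Government expenditure = surplus × support price = 18 × 29 = 522.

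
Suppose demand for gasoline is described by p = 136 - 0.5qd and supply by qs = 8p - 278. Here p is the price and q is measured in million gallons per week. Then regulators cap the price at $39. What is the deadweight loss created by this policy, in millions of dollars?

5120

Rearranging demand gives qd = 272 - 2p. Equilibrium: 272 - 2p = 8p - 278, so 550 = 10p and p* = 55, q* = 162.
The ceiling of 39 is below the equilibrium price 55, so it binds.
At p = 39: qd = 272 - 2·39 = 194 and qs = 8·39 - 278 = 34.
Quantity traded falls to 34. At q = 34 the demand price is (272 - 34)/2 = 119 and the supply price is (278 + 34)/8 = 39.
Deadweight loss = ½ · (119 - 39) · (162 - 34) = ½ · 80 · 128 = 5120.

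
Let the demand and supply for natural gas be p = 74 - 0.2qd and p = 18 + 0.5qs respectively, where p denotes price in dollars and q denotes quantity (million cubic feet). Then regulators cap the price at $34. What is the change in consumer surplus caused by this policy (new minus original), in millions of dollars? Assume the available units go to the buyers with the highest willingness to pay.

537.6

Rearranging demand gives qd = 370 - 5p; rearranging supply gives qs = 2p - 36. Setting quantity demanded equal to quantity supplied, 370 - 5p = 2p - 36, gives p* = 58 and q* = 80.
The ceiling of 34 is below the equilibrium price 58, so it binds.
At p = 34: qd = 370 - 5·34 = 200 and qs = 2·34 - 36 = 32.
Consumer surplus without the control is ½ · (74 - 58) · 80 = 640.
With the ceiling, 32 units are sold at 34 (assume they go to the highest-value buyers). The demand price at q = 32 is 67.6, so CS = ½ · [(74 - 34) + (67.6 - 34)] · 32 = 1177.6.
Change in consumer surplus = 1177.6 - 640 = 537.6.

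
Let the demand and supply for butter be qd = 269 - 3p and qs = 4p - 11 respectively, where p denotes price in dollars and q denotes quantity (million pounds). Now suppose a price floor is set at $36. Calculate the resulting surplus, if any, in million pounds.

0

Equilibrium: 269 - 3p = 4p - 11, so 280 = 7p and p* = 40, q* = 149.
Since 36 is below p* = 40, the floor does not bind and the free-market outcome prevails.
Since the control does not bind, there is no surplus.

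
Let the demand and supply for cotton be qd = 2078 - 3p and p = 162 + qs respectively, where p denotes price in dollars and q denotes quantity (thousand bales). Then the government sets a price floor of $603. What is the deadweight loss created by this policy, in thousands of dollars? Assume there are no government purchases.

11094

Rearranging supply gives qs = p - 162. Without the control the market clears where 2078 - 3p = p - 162, i.e. p* = 560 and q* = 398.
The floor of 603 is above the equilibrium price 560, so it binds.
At p = 603: qd = 2078 - 3·603 = 269 and qs = 603 - 162 = 441.
Quantity traded falls to 269. At q = 269 the demand price is (2078 - 269)/3 = 603 and the supply price is 162 + 269 = 431.
Deadweight loss = ½ · (603 - 431) · (398 - 269) = ½ · 172 · 129 = 11094.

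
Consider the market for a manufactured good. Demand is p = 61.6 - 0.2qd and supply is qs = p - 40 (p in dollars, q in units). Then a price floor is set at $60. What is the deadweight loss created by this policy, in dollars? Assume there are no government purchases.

Rearranging demand gives qd = 308 - 5p. Setting quantity demanded equal to quantity supplied, 308 - 5p = p - 40, gives p* = 58 and q* = 18.
Because the floor (60) lies above the market-clearing price, it is binding.
At p = 60: qd = 308 - 5·60 = 8 and qs = 60 - 40 = 20.
Quantity traded falls to 8. At q = 8 the demand price is (308 - 8)/5 = 60 and the supply price is 40 + 8 = 48.
Deadweight loss = ½ · (60 - 48) · (18 - 8) = ½ · 12 · 10 = 60.

60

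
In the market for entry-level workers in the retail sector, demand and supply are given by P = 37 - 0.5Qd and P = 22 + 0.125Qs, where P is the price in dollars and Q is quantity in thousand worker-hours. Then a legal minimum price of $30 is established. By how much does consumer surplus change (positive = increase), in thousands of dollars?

-95

Rearranging demand gives Qd = 74 - 2P; rearranging supply gives Qs = 8P - 176. Setting quantity demanded equal to quantity supplied, 74 - 2P = 8P - 176, gives P* = 25 and Q* = 24.
Because the floor (30) lies above the market-clearing price, it is binding.
At P = 30: Qd = 74 - 2·30 = 14 and Qs = 8·30 - 176 = 64.
Consumer surplus without the control is ½ · (37 - 25) · 24 = 144.
With the floor, consumers buy 14 units at 30, so CS = ½ · (37 - 30) · 14 = 49.
Change in consumer surplus = 49 - 144 = -95.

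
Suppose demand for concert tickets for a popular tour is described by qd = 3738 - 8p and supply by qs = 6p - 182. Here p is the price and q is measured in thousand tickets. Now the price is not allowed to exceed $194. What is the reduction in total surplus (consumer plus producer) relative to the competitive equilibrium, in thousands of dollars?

38829

Setting quantity demanded equal to quantity supplied, 3738 - 8p = 6p - 182, gives p* = 280 and q* = 1498.
Because the ceiling (194) lies below the market-clearing price, it is binding.
At p = 194: qd = 3738 - 8·194 = 2186 and qs = 6·194 - 182 = 982.
Quantity traded falls to 982. At q = 982 the demand price is (3738 - 982)/8 = 344.5 and the supply price is (182 + 982)/6 = 194.
Deadweight loss = ½ · (344.5 - 194) · (1498 - 982) = ½ · 150.5 · 516 = 38829.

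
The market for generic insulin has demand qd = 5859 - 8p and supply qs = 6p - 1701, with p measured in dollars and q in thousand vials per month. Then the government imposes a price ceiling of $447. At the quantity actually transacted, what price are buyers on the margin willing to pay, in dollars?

Without the control the market clears where 5859 - 8p = 6p - 1701, i.e. p* = 540 and q* = 1539.
Because the ceiling (447) lies below the market-clearing price, it is binding.
At p = 447: qd = 5859 - 8·447 = 2283 and qs = 6·447 - 1701 = 981.
Only 981 units reach the market. On the demand curve, the marginal buyer's willingness to pay at q = 981 is (5859 - 981)/8 = 609.75.

609.75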